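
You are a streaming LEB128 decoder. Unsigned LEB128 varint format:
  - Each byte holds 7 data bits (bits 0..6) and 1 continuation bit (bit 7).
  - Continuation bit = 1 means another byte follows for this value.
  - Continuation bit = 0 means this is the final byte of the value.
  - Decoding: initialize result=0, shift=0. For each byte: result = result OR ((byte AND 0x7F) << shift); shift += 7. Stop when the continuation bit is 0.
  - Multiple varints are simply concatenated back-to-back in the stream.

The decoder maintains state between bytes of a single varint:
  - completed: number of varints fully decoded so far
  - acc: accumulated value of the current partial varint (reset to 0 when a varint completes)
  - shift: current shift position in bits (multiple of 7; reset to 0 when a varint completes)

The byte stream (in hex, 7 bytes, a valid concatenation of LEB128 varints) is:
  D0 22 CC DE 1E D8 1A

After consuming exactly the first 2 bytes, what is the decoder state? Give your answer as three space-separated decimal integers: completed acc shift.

byte[0]=0xD0 cont=1 payload=0x50: acc |= 80<<0 -> completed=0 acc=80 shift=7
byte[1]=0x22 cont=0 payload=0x22: varint #1 complete (value=4432); reset -> completed=1 acc=0 shift=0

Answer: 1 0 0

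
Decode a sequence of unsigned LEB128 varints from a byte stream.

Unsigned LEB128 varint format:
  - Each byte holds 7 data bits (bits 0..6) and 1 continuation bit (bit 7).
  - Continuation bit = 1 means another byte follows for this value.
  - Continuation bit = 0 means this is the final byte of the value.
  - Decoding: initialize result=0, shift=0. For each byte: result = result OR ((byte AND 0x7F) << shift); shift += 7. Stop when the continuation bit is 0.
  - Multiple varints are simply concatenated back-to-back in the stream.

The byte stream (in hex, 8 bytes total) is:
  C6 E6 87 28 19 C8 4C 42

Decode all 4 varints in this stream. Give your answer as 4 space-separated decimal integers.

  byte[0]=0xC6 cont=1 payload=0x46=70: acc |= 70<<0 -> acc=70 shift=7
  byte[1]=0xE6 cont=1 payload=0x66=102: acc |= 102<<7 -> acc=13126 shift=14
  byte[2]=0x87 cont=1 payload=0x07=7: acc |= 7<<14 -> acc=127814 shift=21
  byte[3]=0x28 cont=0 payload=0x28=40: acc |= 40<<21 -> acc=84013894 shift=28 [end]
Varint 1: bytes[0:4] = C6 E6 87 28 -> value 84013894 (4 byte(s))
  byte[4]=0x19 cont=0 payload=0x19=25: acc |= 25<<0 -> acc=25 shift=7 [end]
Varint 2: bytes[4:5] = 19 -> value 25 (1 byte(s))
  byte[5]=0xC8 cont=1 payload=0x48=72: acc |= 72<<0 -> acc=72 shift=7
  byte[6]=0x4C cont=0 payload=0x4C=76: acc |= 76<<7 -> acc=9800 shift=14 [end]
Varint 3: bytes[5:7] = C8 4C -> value 9800 (2 byte(s))
  byte[7]=0x42 cont=0 payload=0x42=66: acc |= 66<<0 -> acc=66 shift=7 [end]
Varint 4: bytes[7:8] = 42 -> value 66 (1 byte(s))

Answer: 84013894 25 9800 66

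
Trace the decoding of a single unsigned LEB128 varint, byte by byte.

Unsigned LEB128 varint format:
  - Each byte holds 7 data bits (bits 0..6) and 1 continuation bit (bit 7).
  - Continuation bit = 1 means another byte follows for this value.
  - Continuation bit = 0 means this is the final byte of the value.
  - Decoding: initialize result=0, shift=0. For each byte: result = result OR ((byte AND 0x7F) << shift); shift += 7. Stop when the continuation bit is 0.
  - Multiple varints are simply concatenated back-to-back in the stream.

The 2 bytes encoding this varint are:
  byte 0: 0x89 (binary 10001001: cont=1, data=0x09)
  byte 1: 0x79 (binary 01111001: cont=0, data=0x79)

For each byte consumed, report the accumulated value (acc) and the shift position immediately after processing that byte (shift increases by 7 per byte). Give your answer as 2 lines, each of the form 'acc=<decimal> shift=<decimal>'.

byte 0=0x89: payload=0x09=9, contrib = 9<<0 = 9; acc -> 9, shift -> 7
byte 1=0x79: payload=0x79=121, contrib = 121<<7 = 15488; acc -> 15497, shift -> 14

Answer: acc=9 shift=7
acc=15497 shift=14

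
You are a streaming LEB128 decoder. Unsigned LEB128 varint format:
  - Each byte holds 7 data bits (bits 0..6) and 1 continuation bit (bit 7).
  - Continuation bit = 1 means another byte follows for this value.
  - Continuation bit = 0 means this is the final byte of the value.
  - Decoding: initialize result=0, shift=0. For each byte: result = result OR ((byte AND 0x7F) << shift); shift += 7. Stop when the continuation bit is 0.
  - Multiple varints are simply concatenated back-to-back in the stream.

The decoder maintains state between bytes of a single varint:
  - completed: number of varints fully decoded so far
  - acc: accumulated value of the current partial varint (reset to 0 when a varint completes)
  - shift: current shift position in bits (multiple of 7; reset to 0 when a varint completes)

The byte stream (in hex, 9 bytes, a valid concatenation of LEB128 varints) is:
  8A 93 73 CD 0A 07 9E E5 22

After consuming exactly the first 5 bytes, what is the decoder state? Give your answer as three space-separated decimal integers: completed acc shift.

Answer: 2 0 0

Derivation:
byte[0]=0x8A cont=1 payload=0x0A: acc |= 10<<0 -> completed=0 acc=10 shift=7
byte[1]=0x93 cont=1 payload=0x13: acc |= 19<<7 -> completed=0 acc=2442 shift=14
byte[2]=0x73 cont=0 payload=0x73: varint #1 complete (value=1886602); reset -> completed=1 acc=0 shift=0
byte[3]=0xCD cont=1 payload=0x4D: acc |= 77<<0 -> completed=1 acc=77 shift=7
byte[4]=0x0A cont=0 payload=0x0A: varint #2 complete (value=1357); reset -> completed=2 acc=0 shift=0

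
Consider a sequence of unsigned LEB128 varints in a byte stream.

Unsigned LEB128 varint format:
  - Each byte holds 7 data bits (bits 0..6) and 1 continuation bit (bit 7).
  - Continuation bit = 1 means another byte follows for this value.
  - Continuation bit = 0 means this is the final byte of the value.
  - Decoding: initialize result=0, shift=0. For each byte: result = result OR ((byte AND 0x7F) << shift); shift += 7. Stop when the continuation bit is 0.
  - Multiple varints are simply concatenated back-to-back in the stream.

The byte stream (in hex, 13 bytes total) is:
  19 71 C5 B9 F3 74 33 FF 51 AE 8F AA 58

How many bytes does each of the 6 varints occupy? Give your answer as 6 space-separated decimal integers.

  byte[0]=0x19 cont=0 payload=0x19=25: acc |= 25<<0 -> acc=25 shift=7 [end]
Varint 1: bytes[0:1] = 19 -> value 25 (1 byte(s))
  byte[1]=0x71 cont=0 payload=0x71=113: acc |= 113<<0 -> acc=113 shift=7 [end]
Varint 2: bytes[1:2] = 71 -> value 113 (1 byte(s))
  byte[2]=0xC5 cont=1 payload=0x45=69: acc |= 69<<0 -> acc=69 shift=7
  byte[3]=0xB9 cont=1 payload=0x39=57: acc |= 57<<7 -> acc=7365 shift=14
  byte[4]=0xF3 cont=1 payload=0x73=115: acc |= 115<<14 -> acc=1891525 shift=21
  byte[5]=0x74 cont=0 payload=0x74=116: acc |= 116<<21 -> acc=245161157 shift=28 [end]
Varint 3: bytes[2:6] = C5 B9 F3 74 -> value 245161157 (4 byte(s))
  byte[6]=0x33 cont=0 payload=0x33=51: acc |= 51<<0 -> acc=51 shift=7 [end]
Varint 4: bytes[6:7] = 33 -> value 51 (1 byte(s))
  byte[7]=0xFF cont=1 payload=0x7F=127: acc |= 127<<0 -> acc=127 shift=7
  byte[8]=0x51 cont=0 payload=0x51=81: acc |= 81<<7 -> acc=10495 shift=14 [end]
Varint 5: bytes[7:9] = FF 51 -> value 10495 (2 byte(s))
  byte[9]=0xAE cont=1 payload=0x2E=46: acc |= 46<<0 -> acc=46 shift=7
  byte[10]=0x8F cont=1 payload=0x0F=15: acc |= 15<<7 -> acc=1966 shift=14
  byte[11]=0xAA cont=1 payload=0x2A=42: acc |= 42<<14 -> acc=690094 shift=21
  byte[12]=0x58 cont=0 payload=0x58=88: acc |= 88<<21 -> acc=185239470 shift=28 [end]
Varint 6: bytes[9:13] = AE 8F AA 58 -> value 185239470 (4 byte(s))

Answer: 1 1 4 1 2 4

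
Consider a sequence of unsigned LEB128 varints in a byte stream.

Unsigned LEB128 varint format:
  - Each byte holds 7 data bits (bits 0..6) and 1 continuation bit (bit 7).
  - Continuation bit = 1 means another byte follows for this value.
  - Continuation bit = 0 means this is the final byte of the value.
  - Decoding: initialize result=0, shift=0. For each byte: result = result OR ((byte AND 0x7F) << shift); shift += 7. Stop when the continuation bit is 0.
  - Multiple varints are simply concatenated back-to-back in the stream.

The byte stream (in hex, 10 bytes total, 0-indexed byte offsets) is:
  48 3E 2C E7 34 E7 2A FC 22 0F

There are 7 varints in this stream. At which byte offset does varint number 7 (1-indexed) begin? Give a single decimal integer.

  byte[0]=0x48 cont=0 payload=0x48=72: acc |= 72<<0 -> acc=72 shift=7 [end]
Varint 1: bytes[0:1] = 48 -> value 72 (1 byte(s))
  byte[1]=0x3E cont=0 payload=0x3E=62: acc |= 62<<0 -> acc=62 shift=7 [end]
Varint 2: bytes[1:2] = 3E -> value 62 (1 byte(s))
  byte[2]=0x2C cont=0 payload=0x2C=44: acc |= 44<<0 -> acc=44 shift=7 [end]
Varint 3: bytes[2:3] = 2C -> value 44 (1 byte(s))
  byte[3]=0xE7 cont=1 payload=0x67=103: acc |= 103<<0 -> acc=103 shift=7
  byte[4]=0x34 cont=0 payload=0x34=52: acc |= 52<<7 -> acc=6759 shift=14 [end]
Varint 4: bytes[3:5] = E7 34 -> value 6759 (2 byte(s))
  byte[5]=0xE7 cont=1 payload=0x67=103: acc |= 103<<0 -> acc=103 shift=7
  byte[6]=0x2A cont=0 payload=0x2A=42: acc |= 42<<7 -> acc=5479 shift=14 [end]
Varint 5: bytes[5:7] = E7 2A -> value 5479 (2 byte(s))
  byte[7]=0xFC cont=1 payload=0x7C=124: acc |= 124<<0 -> acc=124 shift=7
  byte[8]=0x22 cont=0 payload=0x22=34: acc |= 34<<7 -> acc=4476 shift=14 [end]
Varint 6: bytes[7:9] = FC 22 -> value 4476 (2 byte(s))
  byte[9]=0x0F cont=0 payload=0x0F=15: acc |= 15<<0 -> acc=15 shift=7 [end]
Varint 7: bytes[9:10] = 0F -> value 15 (1 byte(s))

Answer: 9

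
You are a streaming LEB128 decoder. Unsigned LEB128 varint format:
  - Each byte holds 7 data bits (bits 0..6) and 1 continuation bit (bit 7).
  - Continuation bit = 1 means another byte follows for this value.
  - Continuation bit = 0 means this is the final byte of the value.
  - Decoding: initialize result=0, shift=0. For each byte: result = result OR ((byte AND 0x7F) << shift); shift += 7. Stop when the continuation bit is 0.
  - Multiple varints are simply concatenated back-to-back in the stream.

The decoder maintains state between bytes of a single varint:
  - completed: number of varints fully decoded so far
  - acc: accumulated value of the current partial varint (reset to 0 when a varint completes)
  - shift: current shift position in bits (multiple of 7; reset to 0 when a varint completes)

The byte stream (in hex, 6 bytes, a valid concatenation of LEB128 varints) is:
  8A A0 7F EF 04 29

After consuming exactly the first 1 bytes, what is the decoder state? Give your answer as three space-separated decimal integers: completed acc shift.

byte[0]=0x8A cont=1 payload=0x0A: acc |= 10<<0 -> completed=0 acc=10 shift=7

Answer: 0 10 7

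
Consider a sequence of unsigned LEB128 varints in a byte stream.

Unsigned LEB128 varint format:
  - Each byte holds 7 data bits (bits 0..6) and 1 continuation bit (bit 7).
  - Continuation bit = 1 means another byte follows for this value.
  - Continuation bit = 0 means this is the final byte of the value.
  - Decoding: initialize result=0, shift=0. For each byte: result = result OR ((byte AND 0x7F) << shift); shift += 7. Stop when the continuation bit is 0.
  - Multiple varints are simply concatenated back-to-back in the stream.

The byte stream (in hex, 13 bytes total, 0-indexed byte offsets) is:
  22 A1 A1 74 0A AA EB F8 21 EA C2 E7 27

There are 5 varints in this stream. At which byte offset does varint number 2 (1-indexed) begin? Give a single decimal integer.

  byte[0]=0x22 cont=0 payload=0x22=34: acc |= 34<<0 -> acc=34 shift=7 [end]
Varint 1: bytes[0:1] = 22 -> value 34 (1 byte(s))
  byte[1]=0xA1 cont=1 payload=0x21=33: acc |= 33<<0 -> acc=33 shift=7
  byte[2]=0xA1 cont=1 payload=0x21=33: acc |= 33<<7 -> acc=4257 shift=14
  byte[3]=0x74 cont=0 payload=0x74=116: acc |= 116<<14 -> acc=1904801 shift=21 [end]
Varint 2: bytes[1:4] = A1 A1 74 -> value 1904801 (3 byte(s))
  byte[4]=0x0A cont=0 payload=0x0A=10: acc |= 10<<0 -> acc=10 shift=7 [end]
Varint 3: bytes[4:5] = 0A -> value 10 (1 byte(s))
  byte[5]=0xAA cont=1 payload=0x2A=42: acc |= 42<<0 -> acc=42 shift=7
  byte[6]=0xEB cont=1 payload=0x6B=107: acc |= 107<<7 -> acc=13738 shift=14
  byte[7]=0xF8 cont=1 payload=0x78=120: acc |= 120<<14 -> acc=1979818 shift=21
  byte[8]=0x21 cont=0 payload=0x21=33: acc |= 33<<21 -> acc=71185834 shift=28 [end]
Varint 4: bytes[5:9] = AA EB F8 21 -> value 71185834 (4 byte(s))
  byte[9]=0xEA cont=1 payload=0x6A=106: acc |= 106<<0 -> acc=106 shift=7
  byte[10]=0xC2 cont=1 payload=0x42=66: acc |= 66<<7 -> acc=8554 shift=14
  byte[11]=0xE7 cont=1 payload=0x67=103: acc |= 103<<14 -> acc=1696106 shift=21
  byte[12]=0x27 cont=0 payload=0x27=39: acc |= 39<<21 -> acc=83485034 shift=28 [end]
Varint 5: bytes[9:13] = EA C2 E7 27 -> value 83485034 (4 byte(s))

Answer: 1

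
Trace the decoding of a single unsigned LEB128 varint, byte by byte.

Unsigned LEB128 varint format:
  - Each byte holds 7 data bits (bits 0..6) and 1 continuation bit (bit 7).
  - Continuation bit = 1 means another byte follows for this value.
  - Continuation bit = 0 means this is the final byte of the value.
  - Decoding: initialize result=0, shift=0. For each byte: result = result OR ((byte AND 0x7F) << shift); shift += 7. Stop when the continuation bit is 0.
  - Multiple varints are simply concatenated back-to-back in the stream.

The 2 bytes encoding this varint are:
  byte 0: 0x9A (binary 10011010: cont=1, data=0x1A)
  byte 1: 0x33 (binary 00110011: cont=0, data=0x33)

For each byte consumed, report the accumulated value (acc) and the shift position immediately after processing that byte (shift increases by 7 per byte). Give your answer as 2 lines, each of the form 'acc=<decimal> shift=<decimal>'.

Answer: acc=26 shift=7
acc=6554 shift=14

Derivation:
byte 0=0x9A: payload=0x1A=26, contrib = 26<<0 = 26; acc -> 26, shift -> 7
byte 1=0x33: payload=0x33=51, contrib = 51<<7 = 6528; acc -> 6554, shift -> 14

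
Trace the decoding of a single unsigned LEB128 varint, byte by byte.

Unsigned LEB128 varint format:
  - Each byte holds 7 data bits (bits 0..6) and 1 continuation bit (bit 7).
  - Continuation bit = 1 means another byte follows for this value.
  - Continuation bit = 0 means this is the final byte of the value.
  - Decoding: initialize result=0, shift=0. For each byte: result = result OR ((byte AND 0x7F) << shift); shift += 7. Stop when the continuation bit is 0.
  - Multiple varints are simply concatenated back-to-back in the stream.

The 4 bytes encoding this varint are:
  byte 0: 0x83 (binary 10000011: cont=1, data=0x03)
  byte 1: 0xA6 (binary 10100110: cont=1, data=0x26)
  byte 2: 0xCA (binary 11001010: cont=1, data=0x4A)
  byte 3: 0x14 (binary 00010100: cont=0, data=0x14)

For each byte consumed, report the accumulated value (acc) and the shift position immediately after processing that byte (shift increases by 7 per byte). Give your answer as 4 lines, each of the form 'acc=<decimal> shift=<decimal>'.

Answer: acc=3 shift=7
acc=4867 shift=14
acc=1217283 shift=21
acc=43160323 shift=28

Derivation:
byte 0=0x83: payload=0x03=3, contrib = 3<<0 = 3; acc -> 3, shift -> 7
byte 1=0xA6: payload=0x26=38, contrib = 38<<7 = 4864; acc -> 4867, shift -> 14
byte 2=0xCA: payload=0x4A=74, contrib = 74<<14 = 1212416; acc -> 1217283, shift -> 21
byte 3=0x14: payload=0x14=20, contrib = 20<<21 = 41943040; acc -> 43160323, shift -> 28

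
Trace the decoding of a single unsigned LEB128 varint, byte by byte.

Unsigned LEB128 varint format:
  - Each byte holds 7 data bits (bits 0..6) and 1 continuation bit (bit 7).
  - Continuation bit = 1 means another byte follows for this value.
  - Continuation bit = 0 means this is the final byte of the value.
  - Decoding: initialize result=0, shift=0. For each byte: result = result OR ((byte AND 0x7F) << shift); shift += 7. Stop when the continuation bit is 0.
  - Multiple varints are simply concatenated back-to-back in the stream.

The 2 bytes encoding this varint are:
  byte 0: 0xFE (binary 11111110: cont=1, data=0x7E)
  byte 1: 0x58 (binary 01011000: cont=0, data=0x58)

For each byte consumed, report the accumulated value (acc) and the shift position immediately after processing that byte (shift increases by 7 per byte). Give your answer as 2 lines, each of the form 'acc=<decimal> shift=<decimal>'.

byte 0=0xFE: payload=0x7E=126, contrib = 126<<0 = 126; acc -> 126, shift -> 7
byte 1=0x58: payload=0x58=88, contrib = 88<<7 = 11264; acc -> 11390, shift -> 14

Answer: acc=126 shift=7
acc=11390 shift=14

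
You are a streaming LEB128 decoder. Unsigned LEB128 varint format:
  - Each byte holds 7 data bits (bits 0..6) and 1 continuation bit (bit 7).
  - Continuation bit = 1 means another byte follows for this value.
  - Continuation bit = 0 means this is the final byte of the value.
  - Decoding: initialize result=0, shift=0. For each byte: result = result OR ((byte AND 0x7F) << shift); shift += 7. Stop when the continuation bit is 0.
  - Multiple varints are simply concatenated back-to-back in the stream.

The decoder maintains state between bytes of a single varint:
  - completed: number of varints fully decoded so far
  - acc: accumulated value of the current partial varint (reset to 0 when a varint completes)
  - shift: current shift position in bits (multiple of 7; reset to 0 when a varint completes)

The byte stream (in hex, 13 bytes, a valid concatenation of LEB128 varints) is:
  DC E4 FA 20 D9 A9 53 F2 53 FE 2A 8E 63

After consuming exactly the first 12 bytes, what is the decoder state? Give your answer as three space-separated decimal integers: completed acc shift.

byte[0]=0xDC cont=1 payload=0x5C: acc |= 92<<0 -> completed=0 acc=92 shift=7
byte[1]=0xE4 cont=1 payload=0x64: acc |= 100<<7 -> completed=0 acc=12892 shift=14
byte[2]=0xFA cont=1 payload=0x7A: acc |= 122<<14 -> completed=0 acc=2011740 shift=21
byte[3]=0x20 cont=0 payload=0x20: varint #1 complete (value=69120604); reset -> completed=1 acc=0 shift=0
byte[4]=0xD9 cont=1 payload=0x59: acc |= 89<<0 -> completed=1 acc=89 shift=7
byte[5]=0xA9 cont=1 payload=0x29: acc |= 41<<7 -> completed=1 acc=5337 shift=14
byte[6]=0x53 cont=0 payload=0x53: varint #2 complete (value=1365209); reset -> completed=2 acc=0 shift=0
byte[7]=0xF2 cont=1 payload=0x72: acc |= 114<<0 -> completed=2 acc=114 shift=7
byte[8]=0x53 cont=0 payload=0x53: varint #3 complete (value=10738); reset -> completed=3 acc=0 shift=0
byte[9]=0xFE cont=1 payload=0x7E: acc |= 126<<0 -> completed=3 acc=126 shift=7
byte[10]=0x2A cont=0 payload=0x2A: varint #4 complete (value=5502); reset -> completed=4 acc=0 shift=0
byte[11]=0x8E cont=1 payload=0x0E: acc |= 14<<0 -> completed=4 acc=14 shift=7

Answer: 4 14 7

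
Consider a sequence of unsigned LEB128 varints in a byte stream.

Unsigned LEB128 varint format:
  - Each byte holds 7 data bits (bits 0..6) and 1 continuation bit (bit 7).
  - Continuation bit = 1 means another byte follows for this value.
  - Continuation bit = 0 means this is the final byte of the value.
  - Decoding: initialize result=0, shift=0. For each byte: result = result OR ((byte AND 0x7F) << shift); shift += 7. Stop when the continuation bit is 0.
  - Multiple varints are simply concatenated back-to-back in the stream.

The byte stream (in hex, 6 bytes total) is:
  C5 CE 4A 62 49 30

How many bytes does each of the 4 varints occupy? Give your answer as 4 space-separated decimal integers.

Answer: 3 1 1 1

Derivation:
  byte[0]=0xC5 cont=1 payload=0x45=69: acc |= 69<<0 -> acc=69 shift=7
  byte[1]=0xCE cont=1 payload=0x4E=78: acc |= 78<<7 -> acc=10053 shift=14
  byte[2]=0x4A cont=0 payload=0x4A=74: acc |= 74<<14 -> acc=1222469 shift=21 [end]
Varint 1: bytes[0:3] = C5 CE 4A -> value 1222469 (3 byte(s))
  byte[3]=0x62 cont=0 payload=0x62=98: acc |= 98<<0 -> acc=98 shift=7 [end]
Varint 2: bytes[3:4] = 62 -> value 98 (1 byte(s))
  byte[4]=0x49 cont=0 payload=0x49=73: acc |= 73<<0 -> acc=73 shift=7 [end]
Varint 3: bytes[4:5] = 49 -> value 73 (1 byte(s))
  byte[5]=0x30 cont=0 payload=0x30=48: acc |= 48<<0 -> acc=48 shift=7 [end]
Varint 4: bytes[5:6] = 30 -> value 48 (1 byte(s))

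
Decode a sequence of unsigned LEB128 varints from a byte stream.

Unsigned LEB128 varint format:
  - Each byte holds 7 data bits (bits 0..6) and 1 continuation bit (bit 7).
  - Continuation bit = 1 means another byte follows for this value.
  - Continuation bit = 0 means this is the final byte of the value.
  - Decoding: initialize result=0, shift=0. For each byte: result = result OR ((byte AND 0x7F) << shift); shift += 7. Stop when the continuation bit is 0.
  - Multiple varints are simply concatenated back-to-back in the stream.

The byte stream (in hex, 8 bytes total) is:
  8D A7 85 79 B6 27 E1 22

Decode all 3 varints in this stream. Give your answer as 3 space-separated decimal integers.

  byte[0]=0x8D cont=1 payload=0x0D=13: acc |= 13<<0 -> acc=13 shift=7
  byte[1]=0xA7 cont=1 payload=0x27=39: acc |= 39<<7 -> acc=5005 shift=14
  byte[2]=0x85 cont=1 payload=0x05=5: acc |= 5<<14 -> acc=86925 shift=21
  byte[3]=0x79 cont=0 payload=0x79=121: acc |= 121<<21 -> acc=253842317 shift=28 [end]
Varint 1: bytes[0:4] = 8D A7 85 79 -> value 253842317 (4 byte(s))
  byte[4]=0xB6 cont=1 payload=0x36=54: acc |= 54<<0 -> acc=54 shift=7
  byte[5]=0x27 cont=0 payload=0x27=39: acc |= 39<<7 -> acc=5046 shift=14 [end]
Varint 2: bytes[4:6] = B6 27 -> value 5046 (2 byte(s))
  byte[6]=0xE1 cont=1 payload=0x61=97: acc |= 97<<0 -> acc=97 shift=7
  byte[7]=0x22 cont=0 payload=0x22=34: acc |= 34<<7 -> acc=4449 shift=14 [end]
Varint 3: bytes[6:8] = E1 22 -> value 4449 (2 byte(s))

Answer: 253842317 5046 4449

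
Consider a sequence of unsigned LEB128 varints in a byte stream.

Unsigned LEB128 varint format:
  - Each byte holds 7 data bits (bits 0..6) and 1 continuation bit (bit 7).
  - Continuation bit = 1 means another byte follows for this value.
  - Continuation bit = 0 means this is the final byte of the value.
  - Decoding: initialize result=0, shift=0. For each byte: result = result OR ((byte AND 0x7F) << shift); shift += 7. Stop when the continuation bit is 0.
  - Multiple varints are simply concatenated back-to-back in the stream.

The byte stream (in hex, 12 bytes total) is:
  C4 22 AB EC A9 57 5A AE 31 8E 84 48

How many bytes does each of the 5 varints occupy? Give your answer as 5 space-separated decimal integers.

Answer: 2 4 1 2 3

Derivation:
  byte[0]=0xC4 cont=1 payload=0x44=68: acc |= 68<<0 -> acc=68 shift=7
  byte[1]=0x22 cont=0 payload=0x22=34: acc |= 34<<7 -> acc=4420 shift=14 [end]
Varint 1: bytes[0:2] = C4 22 -> value 4420 (2 byte(s))
  byte[2]=0xAB cont=1 payload=0x2B=43: acc |= 43<<0 -> acc=43 shift=7
  byte[3]=0xEC cont=1 payload=0x6C=108: acc |= 108<<7 -> acc=13867 shift=14
  byte[4]=0xA9 cont=1 payload=0x29=41: acc |= 41<<14 -> acc=685611 shift=21
  byte[5]=0x57 cont=0 payload=0x57=87: acc |= 87<<21 -> acc=183137835 shift=28 [end]
Varint 2: bytes[2:6] = AB EC A9 57 -> value 183137835 (4 byte(s))
  byte[6]=0x5A cont=0 payload=0x5A=90: acc |= 90<<0 -> acc=90 shift=7 [end]
Varint 3: bytes[6:7] = 5A -> value 90 (1 byte(s))
  byte[7]=0xAE cont=1 payload=0x2E=46: acc |= 46<<0 -> acc=46 shift=7
  byte[8]=0x31 cont=0 payload=0x31=49: acc |= 49<<7 -> acc=6318 shift=14 [end]
Varint 4: bytes[7:9] = AE 31 -> value 6318 (2 byte(s))
  byte[9]=0x8E cont=1 payload=0x0E=14: acc |= 14<<0 -> acc=14 shift=7
  byte[10]=0x84 cont=1 payload=0x04=4: acc |= 4<<7 -> acc=526 shift=14
  byte[11]=0x48 cont=0 payload=0x48=72: acc |= 72<<14 -> acc=1180174 shift=21 [end]
Varint 5: bytes[9:12] = 8E 84 48 -> value 1180174 (3 byte(s))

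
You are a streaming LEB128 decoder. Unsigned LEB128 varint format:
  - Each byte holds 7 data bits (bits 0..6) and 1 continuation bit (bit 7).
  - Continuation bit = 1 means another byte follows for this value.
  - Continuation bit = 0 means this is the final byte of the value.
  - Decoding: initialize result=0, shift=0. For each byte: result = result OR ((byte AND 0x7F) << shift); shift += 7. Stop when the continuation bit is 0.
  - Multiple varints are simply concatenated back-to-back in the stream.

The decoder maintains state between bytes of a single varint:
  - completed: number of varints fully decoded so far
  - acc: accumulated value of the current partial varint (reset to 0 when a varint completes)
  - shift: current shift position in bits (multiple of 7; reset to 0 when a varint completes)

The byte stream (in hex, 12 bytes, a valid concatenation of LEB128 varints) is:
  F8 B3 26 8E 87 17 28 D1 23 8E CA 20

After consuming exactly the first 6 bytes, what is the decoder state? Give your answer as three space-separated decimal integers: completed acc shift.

byte[0]=0xF8 cont=1 payload=0x78: acc |= 120<<0 -> completed=0 acc=120 shift=7
byte[1]=0xB3 cont=1 payload=0x33: acc |= 51<<7 -> completed=0 acc=6648 shift=14
byte[2]=0x26 cont=0 payload=0x26: varint #1 complete (value=629240); reset -> completed=1 acc=0 shift=0
byte[3]=0x8E cont=1 payload=0x0E: acc |= 14<<0 -> completed=1 acc=14 shift=7
byte[4]=0x87 cont=1 payload=0x07: acc |= 7<<7 -> completed=1 acc=910 shift=14
byte[5]=0x17 cont=0 payload=0x17: varint #2 complete (value=377742); reset -> completed=2 acc=0 shift=0

Answer: 2 0 0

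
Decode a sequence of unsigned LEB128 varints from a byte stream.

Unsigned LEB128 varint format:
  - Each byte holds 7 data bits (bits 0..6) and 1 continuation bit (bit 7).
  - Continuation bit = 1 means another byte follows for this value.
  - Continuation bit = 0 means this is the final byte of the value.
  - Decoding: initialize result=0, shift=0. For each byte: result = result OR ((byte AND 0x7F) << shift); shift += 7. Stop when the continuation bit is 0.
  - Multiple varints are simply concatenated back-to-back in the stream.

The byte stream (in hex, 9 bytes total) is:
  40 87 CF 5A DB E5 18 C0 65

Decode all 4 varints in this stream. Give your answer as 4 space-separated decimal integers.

Answer: 64 1484679 406235 12992

Derivation:
  byte[0]=0x40 cont=0 payload=0x40=64: acc |= 64<<0 -> acc=64 shift=7 [end]
Varint 1: bytes[0:1] = 40 -> value 64 (1 byte(s))
  byte[1]=0x87 cont=1 payload=0x07=7: acc |= 7<<0 -> acc=7 shift=7
  byte[2]=0xCF cont=1 payload=0x4F=79: acc |= 79<<7 -> acc=10119 shift=14
  byte[3]=0x5A cont=0 payload=0x5A=90: acc |= 90<<14 -> acc=1484679 shift=21 [end]
Varint 2: bytes[1:4] = 87 CF 5A -> value 1484679 (3 byte(s))
  byte[4]=0xDB cont=1 payload=0x5B=91: acc |= 91<<0 -> acc=91 shift=7
  byte[5]=0xE5 cont=1 payload=0x65=101: acc |= 101<<7 -> acc=13019 shift=14
  byte[6]=0x18 cont=0 payload=0x18=24: acc |= 24<<14 -> acc=406235 shift=21 [end]
Varint 3: bytes[4:7] = DB E5 18 -> value 406235 (3 byte(s))
  byte[7]=0xC0 cont=1 payload=0x40=64: acc |= 64<<0 -> acc=64 shift=7
  byte[8]=0x65 cont=0 payload=0x65=101: acc |= 101<<7 -> acc=12992 shift=14 [end]
Varint 4: bytes[7:9] = C0 65 -> value 12992 (2 byte(s))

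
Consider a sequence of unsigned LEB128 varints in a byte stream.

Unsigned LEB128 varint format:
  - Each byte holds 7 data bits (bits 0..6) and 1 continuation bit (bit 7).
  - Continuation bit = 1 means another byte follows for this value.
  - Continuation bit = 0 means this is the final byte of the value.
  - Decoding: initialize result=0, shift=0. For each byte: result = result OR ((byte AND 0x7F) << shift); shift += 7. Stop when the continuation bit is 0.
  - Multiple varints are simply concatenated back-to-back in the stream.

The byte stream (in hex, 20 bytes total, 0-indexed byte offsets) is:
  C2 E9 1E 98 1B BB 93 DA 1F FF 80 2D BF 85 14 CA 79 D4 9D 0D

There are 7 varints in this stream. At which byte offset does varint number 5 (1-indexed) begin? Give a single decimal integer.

Answer: 12

Derivation:
  byte[0]=0xC2 cont=1 payload=0x42=66: acc |= 66<<0 -> acc=66 shift=7
  byte[1]=0xE9 cont=1 payload=0x69=105: acc |= 105<<7 -> acc=13506 shift=14
  byte[2]=0x1E cont=0 payload=0x1E=30: acc |= 30<<14 -> acc=505026 shift=21 [end]
Varint 1: bytes[0:3] = C2 E9 1E -> value 505026 (3 byte(s))
  byte[3]=0x98 cont=1 payload=0x18=24: acc |= 24<<0 -> acc=24 shift=7
  byte[4]=0x1B cont=0 payload=0x1B=27: acc |= 27<<7 -> acc=3480 shift=14 [end]
Varint 2: bytes[3:5] = 98 1B -> value 3480 (2 byte(s))
  byte[5]=0xBB cont=1 payload=0x3B=59: acc |= 59<<0 -> acc=59 shift=7
  byte[6]=0x93 cont=1 payload=0x13=19: acc |= 19<<7 -> acc=2491 shift=14
  byte[7]=0xDA cont=1 payload=0x5A=90: acc |= 90<<14 -> acc=1477051 shift=21
  byte[8]=0x1F cont=0 payload=0x1F=31: acc |= 31<<21 -> acc=66488763 shift=28 [end]
Varint 3: bytes[5:9] = BB 93 DA 1F -> value 66488763 (4 byte(s))
  byte[9]=0xFF cont=1 payload=0x7F=127: acc |= 127<<0 -> acc=127 shift=7
  byte[10]=0x80 cont=1 payload=0x00=0: acc |= 0<<7 -> acc=127 shift=14
  byte[11]=0x2D cont=0 payload=0x2D=45: acc |= 45<<14 -> acc=737407 shift=21 [end]
Varint 4: bytes[9:12] = FF 80 2D -> value 737407 (3 byte(s))
  byte[12]=0xBF cont=1 payload=0x3F=63: acc |= 63<<0 -> acc=63 shift=7
  byte[13]=0x85 cont=1 payload=0x05=5: acc |= 5<<7 -> acc=703 shift=14
  byte[14]=0x14 cont=0 payload=0x14=20: acc |= 20<<14 -> acc=328383 shift=21 [end]
Varint 5: bytes[12:15] = BF 85 14 -> value 328383 (3 byte(s))
  byte[15]=0xCA cont=1 payload=0x4A=74: acc |= 74<<0 -> acc=74 shift=7
  byte[16]=0x79 cont=0 payload=0x79=121: acc |= 121<<7 -> acc=15562 shift=14 [end]
Varint 6: bytes[15:17] = CA 79 -> value 15562 (2 byte(s))
  byte[17]=0xD4 cont=1 payload=0x54=84: acc |= 84<<0 -> acc=84 shift=7
  byte[18]=0x9D cont=1 payload=0x1D=29: acc |= 29<<7 -> acc=3796 shift=14
  byte[19]=0x0D cont=0 payload=0x0D=13: acc |= 13<<14 -> acc=216788 shift=21 [end]
Varint 7: bytes[17:20] = D4 9D 0D -> value 216788 (3 byte(s))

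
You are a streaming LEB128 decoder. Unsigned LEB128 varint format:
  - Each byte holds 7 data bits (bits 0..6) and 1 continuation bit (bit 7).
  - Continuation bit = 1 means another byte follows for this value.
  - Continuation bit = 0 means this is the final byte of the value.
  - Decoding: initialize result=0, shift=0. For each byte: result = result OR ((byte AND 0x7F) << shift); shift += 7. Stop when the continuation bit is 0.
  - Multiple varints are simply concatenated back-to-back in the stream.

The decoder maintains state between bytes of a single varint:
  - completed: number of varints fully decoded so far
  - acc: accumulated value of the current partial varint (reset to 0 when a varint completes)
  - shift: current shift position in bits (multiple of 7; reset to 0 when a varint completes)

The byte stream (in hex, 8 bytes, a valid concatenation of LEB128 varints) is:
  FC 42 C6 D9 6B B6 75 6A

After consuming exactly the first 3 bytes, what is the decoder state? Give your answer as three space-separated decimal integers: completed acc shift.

Answer: 1 70 7

Derivation:
byte[0]=0xFC cont=1 payload=0x7C: acc |= 124<<0 -> completed=0 acc=124 shift=7
byte[1]=0x42 cont=0 payload=0x42: varint #1 complete (value=8572); reset -> completed=1 acc=0 shift=0
byte[2]=0xC6 cont=1 payload=0x46: acc |= 70<<0 -> completed=1 acc=70 shift=7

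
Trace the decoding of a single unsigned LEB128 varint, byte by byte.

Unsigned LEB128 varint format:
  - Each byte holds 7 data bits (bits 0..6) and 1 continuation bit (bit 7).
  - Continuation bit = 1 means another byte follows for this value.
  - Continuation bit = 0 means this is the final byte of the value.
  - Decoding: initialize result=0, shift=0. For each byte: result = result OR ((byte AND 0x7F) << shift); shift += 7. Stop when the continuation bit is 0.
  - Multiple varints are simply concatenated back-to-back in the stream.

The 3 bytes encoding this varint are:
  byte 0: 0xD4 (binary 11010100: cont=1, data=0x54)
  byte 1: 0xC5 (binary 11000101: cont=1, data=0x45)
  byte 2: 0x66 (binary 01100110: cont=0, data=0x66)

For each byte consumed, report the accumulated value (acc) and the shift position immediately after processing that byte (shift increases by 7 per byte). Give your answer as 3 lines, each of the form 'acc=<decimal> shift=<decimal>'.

byte 0=0xD4: payload=0x54=84, contrib = 84<<0 = 84; acc -> 84, shift -> 7
byte 1=0xC5: payload=0x45=69, contrib = 69<<7 = 8832; acc -> 8916, shift -> 14
byte 2=0x66: payload=0x66=102, contrib = 102<<14 = 1671168; acc -> 1680084, shift -> 21

Answer: acc=84 shift=7
acc=8916 shift=14
acc=1680084 shift=21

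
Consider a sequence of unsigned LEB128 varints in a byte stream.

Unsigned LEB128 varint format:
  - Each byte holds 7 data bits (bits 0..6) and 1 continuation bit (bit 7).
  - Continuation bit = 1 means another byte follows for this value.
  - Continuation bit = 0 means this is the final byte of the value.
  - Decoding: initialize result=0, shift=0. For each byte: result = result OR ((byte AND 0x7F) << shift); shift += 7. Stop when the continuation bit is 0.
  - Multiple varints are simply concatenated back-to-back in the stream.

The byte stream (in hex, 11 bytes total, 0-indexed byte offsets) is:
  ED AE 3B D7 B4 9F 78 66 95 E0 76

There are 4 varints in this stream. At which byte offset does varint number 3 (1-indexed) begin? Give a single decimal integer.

  byte[0]=0xED cont=1 payload=0x6D=109: acc |= 109<<0 -> acc=109 shift=7
  byte[1]=0xAE cont=1 payload=0x2E=46: acc |= 46<<7 -> acc=5997 shift=14
  byte[2]=0x3B cont=0 payload=0x3B=59: acc |= 59<<14 -> acc=972653 shift=21 [end]
Varint 1: bytes[0:3] = ED AE 3B -> value 972653 (3 byte(s))
  byte[3]=0xD7 cont=1 payload=0x57=87: acc |= 87<<0 -> acc=87 shift=7
  byte[4]=0xB4 cont=1 payload=0x34=52: acc |= 52<<7 -> acc=6743 shift=14
  byte[5]=0x9F cont=1 payload=0x1F=31: acc |= 31<<14 -> acc=514647 shift=21
  byte[6]=0x78 cont=0 payload=0x78=120: acc |= 120<<21 -> acc=252172887 shift=28 [end]
Varint 2: bytes[3:7] = D7 B4 9F 78 -> value 252172887 (4 byte(s))
  byte[7]=0x66 cont=0 payload=0x66=102: acc |= 102<<0 -> acc=102 shift=7 [end]
Varint 3: bytes[7:8] = 66 -> value 102 (1 byte(s))
  byte[8]=0x95 cont=1 payload=0x15=21: acc |= 21<<0 -> acc=21 shift=7
  byte[9]=0xE0 cont=1 payload=0x60=96: acc |= 96<<7 -> acc=12309 shift=14
  byte[10]=0x76 cont=0 payload=0x76=118: acc |= 118<<14 -> acc=1945621 shift=21 [end]
Varint 4: bytes[8:11] = 95 E0 76 -> value 1945621 (3 byte(s))

Answer: 7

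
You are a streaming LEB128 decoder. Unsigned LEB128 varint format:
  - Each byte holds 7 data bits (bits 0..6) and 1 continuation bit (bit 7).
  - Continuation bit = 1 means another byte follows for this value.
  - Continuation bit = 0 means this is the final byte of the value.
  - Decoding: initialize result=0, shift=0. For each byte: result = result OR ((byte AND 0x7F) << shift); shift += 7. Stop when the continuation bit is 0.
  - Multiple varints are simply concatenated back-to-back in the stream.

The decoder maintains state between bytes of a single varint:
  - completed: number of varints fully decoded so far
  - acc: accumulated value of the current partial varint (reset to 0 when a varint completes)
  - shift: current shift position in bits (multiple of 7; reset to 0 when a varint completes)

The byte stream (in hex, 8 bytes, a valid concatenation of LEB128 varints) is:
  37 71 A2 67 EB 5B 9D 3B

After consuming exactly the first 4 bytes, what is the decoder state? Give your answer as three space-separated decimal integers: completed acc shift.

Answer: 3 0 0

Derivation:
byte[0]=0x37 cont=0 payload=0x37: varint #1 complete (value=55); reset -> completed=1 acc=0 shift=0
byte[1]=0x71 cont=0 payload=0x71: varint #2 complete (value=113); reset -> completed=2 acc=0 shift=0
byte[2]=0xA2 cont=1 payload=0x22: acc |= 34<<0 -> completed=2 acc=34 shift=7
byte[3]=0x67 cont=0 payload=0x67: varint #3 complete (value=13218); reset -> completed=3 acc=0 shift=0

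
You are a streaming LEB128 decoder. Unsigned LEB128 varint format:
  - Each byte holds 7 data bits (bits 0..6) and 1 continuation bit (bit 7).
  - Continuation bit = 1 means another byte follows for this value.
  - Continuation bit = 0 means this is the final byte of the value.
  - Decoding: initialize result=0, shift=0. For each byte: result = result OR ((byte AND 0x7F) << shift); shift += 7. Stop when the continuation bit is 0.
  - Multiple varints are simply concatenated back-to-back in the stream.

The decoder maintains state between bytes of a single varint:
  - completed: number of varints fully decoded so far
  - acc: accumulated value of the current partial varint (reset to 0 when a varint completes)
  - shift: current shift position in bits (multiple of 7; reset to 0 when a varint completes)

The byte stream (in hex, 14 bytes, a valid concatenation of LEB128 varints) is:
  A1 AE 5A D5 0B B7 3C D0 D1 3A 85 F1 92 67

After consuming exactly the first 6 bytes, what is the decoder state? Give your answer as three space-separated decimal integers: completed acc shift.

Answer: 2 55 7

Derivation:
byte[0]=0xA1 cont=1 payload=0x21: acc |= 33<<0 -> completed=0 acc=33 shift=7
byte[1]=0xAE cont=1 payload=0x2E: acc |= 46<<7 -> completed=0 acc=5921 shift=14
byte[2]=0x5A cont=0 payload=0x5A: varint #1 complete (value=1480481); reset -> completed=1 acc=0 shift=0
byte[3]=0xD5 cont=1 payload=0x55: acc |= 85<<0 -> completed=1 acc=85 shift=7
byte[4]=0x0B cont=0 payload=0x0B: varint #2 complete (value=1493); reset -> completed=2 acc=0 shift=0
byte[5]=0xB7 cont=1 payload=0x37: acc |= 55<<0 -> completed=2 acc=55 shift=7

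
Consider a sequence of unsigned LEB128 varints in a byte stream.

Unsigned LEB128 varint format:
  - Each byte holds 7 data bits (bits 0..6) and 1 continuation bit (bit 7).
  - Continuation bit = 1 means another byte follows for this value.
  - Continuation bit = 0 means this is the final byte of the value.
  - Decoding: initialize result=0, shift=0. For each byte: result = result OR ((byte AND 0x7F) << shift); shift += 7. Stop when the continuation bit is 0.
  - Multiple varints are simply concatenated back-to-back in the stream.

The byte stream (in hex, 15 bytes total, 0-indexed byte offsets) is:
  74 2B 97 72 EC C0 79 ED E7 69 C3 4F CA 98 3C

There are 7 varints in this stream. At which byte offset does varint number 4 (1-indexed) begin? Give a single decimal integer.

Answer: 4

Derivation:
  byte[0]=0x74 cont=0 payload=0x74=116: acc |= 116<<0 -> acc=116 shift=7 [end]
Varint 1: bytes[0:1] = 74 -> value 116 (1 byte(s))
  byte[1]=0x2B cont=0 payload=0x2B=43: acc |= 43<<0 -> acc=43 shift=7 [end]
Varint 2: bytes[1:2] = 2B -> value 43 (1 byte(s))
  byte[2]=0x97 cont=1 payload=0x17=23: acc |= 23<<0 -> acc=23 shift=7
  byte[3]=0x72 cont=0 payload=0x72=114: acc |= 114<<7 -> acc=14615 shift=14 [end]
Varint 3: bytes[2:4] = 97 72 -> value 14615 (2 byte(s))
  byte[4]=0xEC cont=1 payload=0x6C=108: acc |= 108<<0 -> acc=108 shift=7
  byte[5]=0xC0 cont=1 payload=0x40=64: acc |= 64<<7 -> acc=8300 shift=14
  byte[6]=0x79 cont=0 payload=0x79=121: acc |= 121<<14 -> acc=1990764 shift=21 [end]
Varint 4: bytes[4:7] = EC C0 79 -> value 1990764 (3 byte(s))
  byte[7]=0xED cont=1 payload=0x6D=109: acc |= 109<<0 -> acc=109 shift=7
  byte[8]=0xE7 cont=1 payload=0x67=103: acc |= 103<<7 -> acc=13293 shift=14
  byte[9]=0x69 cont=0 payload=0x69=105: acc |= 105<<14 -> acc=1733613 shift=21 [end]
Varint 5: bytes[7:10] = ED E7 69 -> value 1733613 (3 byte(s))
  byte[10]=0xC3 cont=1 payload=0x43=67: acc |= 67<<0 -> acc=67 shift=7
  byte[11]=0x4F cont=0 payload=0x4F=79: acc |= 79<<7 -> acc=10179 shift=14 [end]
Varint 6: bytes[10:12] = C3 4F -> value 10179 (2 byte(s))
  byte[12]=0xCA cont=1 payload=0x4A=74: acc |= 74<<0 -> acc=74 shift=7
  byte[13]=0x98 cont=1 payload=0x18=24: acc |= 24<<7 -> acc=3146 shift=14
  byte[14]=0x3C cont=0 payload=0x3C=60: acc |= 60<<14 -> acc=986186 shift=21 [end]
Varint 7: bytes[12:15] = CA 98 3C -> value 986186 (3 byte(s))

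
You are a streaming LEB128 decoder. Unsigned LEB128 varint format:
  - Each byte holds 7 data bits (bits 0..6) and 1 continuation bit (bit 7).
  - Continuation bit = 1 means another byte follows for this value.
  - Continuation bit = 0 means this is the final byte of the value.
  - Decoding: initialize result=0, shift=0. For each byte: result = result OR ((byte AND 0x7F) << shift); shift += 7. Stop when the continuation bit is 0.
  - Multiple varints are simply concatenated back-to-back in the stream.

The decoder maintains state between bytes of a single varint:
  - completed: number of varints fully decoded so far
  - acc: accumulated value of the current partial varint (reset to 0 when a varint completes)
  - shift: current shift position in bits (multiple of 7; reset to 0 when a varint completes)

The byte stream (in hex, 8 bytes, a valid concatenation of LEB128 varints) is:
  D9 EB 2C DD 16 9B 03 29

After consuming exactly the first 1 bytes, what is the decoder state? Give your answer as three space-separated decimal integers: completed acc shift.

Answer: 0 89 7

Derivation:
byte[0]=0xD9 cont=1 payload=0x59: acc |= 89<<0 -> completed=0 acc=89 shift=7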